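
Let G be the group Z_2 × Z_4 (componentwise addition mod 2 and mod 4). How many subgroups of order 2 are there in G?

3

|G| = 8 and 2 | 8, so subgroups of order 2 are possible by Lagrange.
The subgroups of order 2 are: {(0,0), (0,2)}; {(0,0), (1,0)}; {(0,0), (1,2)}.
So G has 3 subgroups of order 2.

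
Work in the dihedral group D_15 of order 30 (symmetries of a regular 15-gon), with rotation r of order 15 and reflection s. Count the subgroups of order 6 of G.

5

|G| = 30 and 6 | 30, so subgroups of order 6 are possible by Lagrange.
The subgroups of order 6 are: {e, r^5, r^10, s, r^5s, r^10s}; {e, r^5, r^10, rs, r^6s, r^11s}; {e, r^5, r^10, r^2s, r^7s, r^12s}; {e, r^5, r^10, r^3s, r^8s, r^13s}; … (5 in all).
So G has 5 subgroups of order 6.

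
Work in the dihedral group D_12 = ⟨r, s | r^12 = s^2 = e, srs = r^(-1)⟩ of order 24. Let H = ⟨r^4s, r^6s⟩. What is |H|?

|⟨r^4s⟩| = 2 and |⟨r^6s⟩| = 2, so |H| is a multiple of lcm(2, 2) = 2 and divides |G| = 24.
Closing under the operation: H = {e, r^2, r^4, r^6, r^8, r^10, s, r^2s, r^4s, r^6s, r^8s, r^10s}, so |H| = 12.

12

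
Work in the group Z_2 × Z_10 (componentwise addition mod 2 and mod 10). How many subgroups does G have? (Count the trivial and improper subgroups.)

|G| = 20, so by Lagrange every subgroup order divides 20. Divisors: 1, 2, 4, 5, 10, 20.
Subgroups by order — order 1: 1; order 2: 3; order 4: 1; order 5: 1; order 10: 3; order 20: 1.
Total: 1 + 3 + 1 + 1 + 3 + 1 = 10.

10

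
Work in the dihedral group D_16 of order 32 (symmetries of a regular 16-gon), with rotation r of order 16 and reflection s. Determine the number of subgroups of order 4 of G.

9

|G| = 32 and 4 | 32, so subgroups of order 4 are possible by Lagrange.
The subgroups of order 4 are: {e, r^8, r^2s, r^10s}; {e, r^8, r^3s, r^11s}; {e, r^4, r^8, r^12}; {e, r^8, r^4s, r^12s}; … (9 in all).
So G has 9 subgroups of order 4.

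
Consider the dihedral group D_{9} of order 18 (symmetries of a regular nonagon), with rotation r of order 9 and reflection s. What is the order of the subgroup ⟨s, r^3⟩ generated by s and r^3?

6

|⟨s⟩| = 2 and |⟨r^3⟩| = 3, so |H| is a multiple of lcm(2, 3) = 6 and divides |G| = 18.
Closing under the operation: H = {e, r^3, r^6, s, r^3s, r^6s}, so |H| = 6.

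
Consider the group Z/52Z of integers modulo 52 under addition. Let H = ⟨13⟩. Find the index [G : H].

|⟨13⟩| = 4 and |G| = 52.
By Lagrange, [G : H] = |G|/|H| = 52/4 = 13.

13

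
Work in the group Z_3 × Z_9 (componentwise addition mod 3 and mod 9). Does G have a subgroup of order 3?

3 | 27. A subgroup of order 3 is {(0,0), (0,3), (0,6)}.

Yes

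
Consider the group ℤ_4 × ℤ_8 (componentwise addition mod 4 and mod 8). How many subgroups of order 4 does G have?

7

|G| = 32 and 4 | 32, so subgroups of order 4 are possible by Lagrange.
The subgroups of order 4 are: {(0,0), (0,2), (0,4), (0,6)}; {(0,0), (0,4), (2,0), (2,4)}; {(0,0), (0,4), (2,2), (2,6)}; {(0,0), (1,0), (2,0), (3,0)}; … (7 in all).
So G has 7 subgroups of order 4.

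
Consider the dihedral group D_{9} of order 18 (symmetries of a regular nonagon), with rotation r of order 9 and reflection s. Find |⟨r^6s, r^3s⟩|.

6

|⟨r^6s⟩| = 2 and |⟨r^3s⟩| = 2, so |H| is a multiple of lcm(2, 2) = 2 and divides |G| = 18.
Closing under the operation: H = {e, r^3, r^6, s, r^3s, r^6s}, so |H| = 6.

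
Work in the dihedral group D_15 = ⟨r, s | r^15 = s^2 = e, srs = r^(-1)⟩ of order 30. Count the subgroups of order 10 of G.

3

|G| = 30 and 10 | 30, so subgroups of order 10 are possible by Lagrange.
The subgroups of order 10 are: {e, r^3, r^6, r^9, r^12, rs, r^4s, r^7s, r^10s, r^13s}; {e, r^3, r^6, r^9, r^12, r^2s, r^5s, r^8s, r^11s, r^14s}; {e, r^3, r^6, r^9, r^12, s, r^3s, r^6s, r^9s, r^12s}.
So G has 3 subgroups of order 10.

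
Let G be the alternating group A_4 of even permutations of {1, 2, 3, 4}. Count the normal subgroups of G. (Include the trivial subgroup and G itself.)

G has 10 subgroups. Checking conjugation-invariance by order — order 1: 1/1 normal; order 2: 0/3 normal; order 3: 0/4 normal; order 4: 1/1 normal; order 12: 1/1 normal.
Total normal subgroups: 3.

3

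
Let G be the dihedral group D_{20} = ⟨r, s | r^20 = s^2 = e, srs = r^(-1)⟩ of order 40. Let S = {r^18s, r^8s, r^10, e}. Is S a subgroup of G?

Yes

|S| = 4 divides |G| = 40, consistent with Lagrange.
S contains the identity, every element's inverse is in S, and S is closed under ·: it is a subgroup.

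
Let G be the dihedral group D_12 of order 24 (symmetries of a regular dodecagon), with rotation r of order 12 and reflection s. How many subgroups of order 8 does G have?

3

|G| = 24 and 8 | 24, so subgroups of order 8 are possible by Lagrange.
The subgroups of order 8 are: {e, r^3, r^6, r^9, rs, r^4s, r^7s, r^10s}; {e, r^3, r^6, r^9, r^2s, r^5s, r^8s, r^11s}; {e, r^3, r^6, r^9, s, r^3s, r^6s, r^9s}.
So G has 3 subgroups of order 8.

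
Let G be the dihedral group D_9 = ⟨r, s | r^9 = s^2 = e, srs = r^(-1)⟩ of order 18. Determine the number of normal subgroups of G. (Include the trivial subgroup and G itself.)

4

G has 16 subgroups. Checking conjugation-invariance by order — order 1: 1/1 normal; order 2: 0/9 normal; order 3: 1/1 normal; order 6: 0/3 normal; order 9: 1/1 normal; order 18: 1/1 normal.
Total normal subgroups: 4.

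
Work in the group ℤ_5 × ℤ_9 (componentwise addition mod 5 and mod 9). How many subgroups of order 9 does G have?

|G| = 45 and 9 | 45, so subgroups of order 9 are possible by Lagrange.
The subgroups of order 9 are: {(0,0), (0,1), (0,2), (0,3), (0,4), (0,5), (0,6), (0,7), (0,8)}.
So G has 1 subgroup of order 9.

1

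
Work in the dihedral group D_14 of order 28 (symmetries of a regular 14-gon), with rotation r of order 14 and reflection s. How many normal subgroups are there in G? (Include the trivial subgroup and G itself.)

7

G has 28 subgroups. Checking conjugation-invariance by order — order 1: 1/1 normal; order 2: 1/15 normal; order 4: 0/7 normal; order 7: 1/1 normal; order 14: 3/3 normal; order 28: 1/1 normal.
Total normal subgroups: 7.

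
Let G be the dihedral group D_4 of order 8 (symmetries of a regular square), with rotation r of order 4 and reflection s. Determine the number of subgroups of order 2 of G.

5

|G| = 8 and 2 | 8, so subgroups of order 2 are possible by Lagrange.
The subgroups of order 2 are: {e, r^2}; {e, r^2s}; {e, r^3s}; {e, rs}; … (5 in all).
So G has 5 subgroups of order 2.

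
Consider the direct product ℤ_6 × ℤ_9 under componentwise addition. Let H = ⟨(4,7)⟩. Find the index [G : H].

|⟨(4,7)⟩| = 9 and |G| = 54.
By Lagrange, [G : H] = |G|/|H| = 54/9 = 6.

6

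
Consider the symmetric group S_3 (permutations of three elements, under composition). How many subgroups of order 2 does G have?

|G| = 6 and 2 | 6, so subgroups of order 2 are possible by Lagrange.
The subgroups of order 2 are: {e, (1 2)}; {e, (1 3)}; {e, (2 3)}.
So G has 3 subgroups of order 2.

3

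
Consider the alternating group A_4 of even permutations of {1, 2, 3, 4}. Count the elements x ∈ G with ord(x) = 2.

The elements of order 2 are: (1 2)(3 4), (1 3)(2 4), (1 4)(2 3).
That's 3.

3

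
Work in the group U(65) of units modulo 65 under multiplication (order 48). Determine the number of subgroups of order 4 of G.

|G| = 48 and 4 | 48, so subgroups of order 4 are possible by Lagrange.
The subgroups of order 4 are: {1, 12, 14, 38}; {1, 14, 27, 53}; {1, 14, 51, 64}; {1, 18, 47, 64}; … (7 in all).
So G has 7 subgroups of order 4.

7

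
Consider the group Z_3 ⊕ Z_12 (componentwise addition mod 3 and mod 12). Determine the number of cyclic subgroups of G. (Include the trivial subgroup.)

15

Each element a generates a cyclic subgroup ⟨a⟩; distinct elements may generate the same one (a cyclic group of order d has φ(d) generators).
Cyclic subgroups by order — order 1: 1; order 2: 1; order 3: 4; order 4: 1; order 6: 4; order 12: 4.
Total: 15.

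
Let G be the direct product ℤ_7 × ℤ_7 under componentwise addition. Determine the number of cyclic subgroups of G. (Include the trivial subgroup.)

Group the elements of G by the cyclic subgroup they generate; each cyclic subgroup of order d accounts for φ(d) elements.
Cyclic subgroups by order — order 1: 1; order 7: 8.
Total: 9.

9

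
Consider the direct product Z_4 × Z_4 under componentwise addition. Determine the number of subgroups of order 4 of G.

7

|G| = 16 and 4 | 16, so subgroups of order 4 are possible by Lagrange.
The subgroups of order 4 are: {(0,0), (0,1), (0,2), (0,3)}; {(0,0), (0,2), (2,0), (2,2)}; {(0,0), (0,2), (2,1), (2,3)}; {(0,0), (1,0), (2,0), (3,0)}; … (7 in all).
So G has 7 subgroups of order 4.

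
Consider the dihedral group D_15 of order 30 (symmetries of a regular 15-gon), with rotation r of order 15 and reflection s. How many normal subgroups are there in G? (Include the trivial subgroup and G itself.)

5

G has 28 subgroups. Checking conjugation-invariance by order — order 1: 1/1 normal; order 2: 0/15 normal; order 3: 1/1 normal; order 5: 1/1 normal; order 6: 0/5 normal; order 10: 0/3 normal; order 15: 1/1 normal; order 30: 1/1 normal.
Total normal subgroups: 5.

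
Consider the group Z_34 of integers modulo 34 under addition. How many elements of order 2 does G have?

In a cyclic group of order 34, the number of elements of order d (for d | 34) is φ(d).
φ(2) = 1.

1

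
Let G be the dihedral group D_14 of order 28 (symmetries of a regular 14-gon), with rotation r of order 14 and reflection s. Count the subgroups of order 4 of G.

7

|G| = 28 and 4 | 28, so subgroups of order 4 are possible by Lagrange.
The subgroups of order 4 are: {e, r^7, r^3s, r^10s}; {e, r^7, r^4s, r^11s}; {e, r^7, r^5s, r^12s}; {e, r^7, r^6s, r^13s}; … (7 in all).
So G has 7 subgroups of order 4.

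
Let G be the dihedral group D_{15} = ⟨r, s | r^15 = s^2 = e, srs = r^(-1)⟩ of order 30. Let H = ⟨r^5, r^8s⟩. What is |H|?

6

|⟨r^5⟩| = 3 and |⟨r^8s⟩| = 2, so |H| is a multiple of lcm(3, 2) = 6 and divides |G| = 30.
Closing under the operation: H = {e, r^5, r^10, r^3s, r^8s, r^13s}, so |H| = 6.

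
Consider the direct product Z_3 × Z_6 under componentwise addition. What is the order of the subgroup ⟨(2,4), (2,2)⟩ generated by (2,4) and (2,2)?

|⟨(2,4)⟩| = 3 and |⟨(2,2)⟩| = 3, so |H| is a multiple of lcm(3, 3) = 3 and divides |G| = 18.
Closing under the operation: H = {(0,0), (0,2), (0,4), (1,0), (1,2), (1,4), (2,0), (2,2), (2,4)}, so |H| = 9.

9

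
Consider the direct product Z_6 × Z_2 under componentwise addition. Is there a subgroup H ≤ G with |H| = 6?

Yes

6 | 12. A subgroup of order 6 is {(0,0), (0,1), (2,0), (2,1), (4,0), (4,1)}.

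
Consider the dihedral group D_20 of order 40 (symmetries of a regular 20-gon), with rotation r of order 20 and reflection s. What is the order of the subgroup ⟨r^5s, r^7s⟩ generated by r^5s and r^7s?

|⟨r^5s⟩| = 2 and |⟨r^7s⟩| = 2, so |H| is a multiple of lcm(2, 2) = 2 and divides |G| = 40.
Closing under the operation: H = {e, r^2, r^4, r^6, r^8, r^10, r^12, r^14, r^16, r^18, rs, r^3s, r^5s, r^7s, r^9s, r^11s, r^13s, r^15s, r^17s, r^19s}, so |H| = 20.

20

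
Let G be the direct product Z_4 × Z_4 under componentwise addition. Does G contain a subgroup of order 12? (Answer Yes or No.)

12 does not divide |G| = 16, so by Lagrange no subgroup of order 12 exists.

No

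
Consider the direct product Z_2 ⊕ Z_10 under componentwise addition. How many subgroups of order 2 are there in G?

3

|G| = 20 and 2 | 20, so subgroups of order 2 are possible by Lagrange.
The subgroups of order 2 are: {(0,0), (0,5)}; {(0,0), (1,0)}; {(0,0), (1,5)}.
So G has 3 subgroups of order 2.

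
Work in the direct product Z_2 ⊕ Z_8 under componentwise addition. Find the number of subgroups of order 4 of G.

3

|G| = 16 and 4 | 16, so subgroups of order 4 are possible by Lagrange.
The subgroups of order 4 are: {(0,0), (0,2), (0,4), (0,6)}; {(0,0), (0,4), (1,0), (1,4)}; {(0,0), (0,4), (1,2), (1,6)}.
So G has 3 subgroups of order 4.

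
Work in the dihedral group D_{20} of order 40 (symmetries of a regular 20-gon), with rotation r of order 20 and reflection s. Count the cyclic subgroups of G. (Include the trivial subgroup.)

Each element a generates a cyclic subgroup ⟨a⟩; distinct elements may generate the same one (a cyclic group of order d has φ(d) generators).
Cyclic subgroups by order — order 1: 1; order 2: 21; order 4: 1; order 5: 1; order 10: 1; order 20: 1.
Total: 26.

26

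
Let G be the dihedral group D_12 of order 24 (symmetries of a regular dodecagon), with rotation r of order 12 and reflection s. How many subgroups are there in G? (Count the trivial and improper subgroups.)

|G| = 24, so by Lagrange every subgroup order divides 24. Divisors: 1, 2, 3, 4, 6, 8, 12, 24.
Subgroups by order — order 1: 1; order 2: 13; order 3: 1; order 4: 7; order 6: 5; order 8: 3; order 12: 3; order 24: 1.
Total: 1 + 13 + 1 + 7 + 5 + 3 + 3 + 1 = 34.

34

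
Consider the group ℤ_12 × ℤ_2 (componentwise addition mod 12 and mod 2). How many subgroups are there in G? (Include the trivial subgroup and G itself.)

16

|G| = 24, so by Lagrange every subgroup order divides 24. Divisors: 1, 2, 3, 4, 6, 8, 12, 24.
Subgroups by order — order 1: 1; order 2: 3; order 3: 1; order 4: 3; order 6: 3; order 8: 1; order 12: 3; order 24: 1.
Total: 1 + 3 + 1 + 3 + 3 + 1 + 3 + 1 = 16.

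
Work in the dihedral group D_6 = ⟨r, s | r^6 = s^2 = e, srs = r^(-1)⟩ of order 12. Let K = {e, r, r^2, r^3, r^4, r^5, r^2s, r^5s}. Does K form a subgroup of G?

No

|K| = 8 does not divide |G| = 12, so by Lagrange K is not a subgroup.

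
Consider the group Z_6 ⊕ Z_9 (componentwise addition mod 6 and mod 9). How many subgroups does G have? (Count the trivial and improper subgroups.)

20

|G| = 54, so by Lagrange every subgroup order divides 54. Divisors: 1, 2, 3, 6, 9, 18, 27, 54.
Subgroups by order — order 1: 1; order 2: 1; order 3: 4; order 6: 4; order 9: 4; order 18: 4; order 27: 1; order 54: 1.
Total: 1 + 1 + 4 + 4 + 4 + 4 + 1 + 1 = 20.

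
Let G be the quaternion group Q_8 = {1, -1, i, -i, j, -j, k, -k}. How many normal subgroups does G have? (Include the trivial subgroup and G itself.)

G has 6 subgroups. Checking conjugation-invariance by order — order 1: 1/1 normal; order 2: 1/1 normal; order 4: 3/3 normal; order 8: 1/1 normal.
Total normal subgroups: 6.

6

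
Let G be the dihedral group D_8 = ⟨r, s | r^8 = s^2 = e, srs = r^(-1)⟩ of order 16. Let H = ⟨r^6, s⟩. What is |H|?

|⟨r^6⟩| = 4 and |⟨s⟩| = 2, so |H| is a multiple of lcm(4, 2) = 4 and divides |G| = 16.
Closing under the operation: H = {e, r^2, r^4, r^6, s, r^2s, r^4s, r^6s}, so |H| = 8.

8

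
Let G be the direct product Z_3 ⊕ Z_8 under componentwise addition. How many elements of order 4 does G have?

An element (a,b) has order lcm(ord(a), ord(b)); count pairs with lcm equal to 4.
Enumerating gives 2 such elements.

2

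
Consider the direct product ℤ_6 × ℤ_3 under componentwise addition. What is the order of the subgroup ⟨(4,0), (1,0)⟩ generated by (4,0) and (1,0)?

6

|⟨(4,0)⟩| = 3 and |⟨(1,0)⟩| = 6, so |H| is a multiple of lcm(3, 6) = 6 and divides |G| = 18.
Closing under the operation: H = {(0,0), (1,0), (2,0), (3,0), (4,0), (5,0)}, so |H| = 6.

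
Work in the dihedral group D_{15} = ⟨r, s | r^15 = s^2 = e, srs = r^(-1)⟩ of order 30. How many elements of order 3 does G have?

The elements of order 3 are: r^5, r^10.
That's 2.

2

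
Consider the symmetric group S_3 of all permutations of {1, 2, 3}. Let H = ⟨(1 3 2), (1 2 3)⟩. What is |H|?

|⟨(1 3 2)⟩| = 3 and |⟨(1 2 3)⟩| = 3, so |H| is a multiple of lcm(3, 3) = 3 and divides |G| = 6.
Closing under the operation: H = {e, (1 2 3), (1 3 2)}, so |H| = 3.

3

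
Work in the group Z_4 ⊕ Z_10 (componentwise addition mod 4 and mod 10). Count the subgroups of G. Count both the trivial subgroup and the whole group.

|G| = 40, so by Lagrange every subgroup order divides 40. Divisors: 1, 2, 4, 5, 8, 10, 20, 40.
Subgroups by order — order 1: 1; order 2: 3; order 4: 3; order 5: 1; order 8: 1; order 10: 3; order 20: 3; order 40: 1.
Total: 1 + 3 + 3 + 1 + 1 + 3 + 3 + 1 = 16.

16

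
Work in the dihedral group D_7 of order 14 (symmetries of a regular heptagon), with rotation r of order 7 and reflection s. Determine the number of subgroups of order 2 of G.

|G| = 14 and 2 | 14, so subgroups of order 2 are possible by Lagrange.
The subgroups of order 2 are: {e, r^2s}; {e, r^3s}; {e, r^4s}; {e, r^5s}; … (7 in all).
So G has 7 subgroups of order 2.

7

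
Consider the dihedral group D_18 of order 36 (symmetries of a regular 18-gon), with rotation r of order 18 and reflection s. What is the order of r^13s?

2

Computing powers of r^13s: the smallest k with (r^13s)^k = e is k = 2.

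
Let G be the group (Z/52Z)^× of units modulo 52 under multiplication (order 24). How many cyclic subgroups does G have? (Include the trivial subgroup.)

Each element a generates a cyclic subgroup ⟨a⟩; distinct elements may generate the same one (a cyclic group of order d has φ(d) generators).
Cyclic subgroups by order — order 1: 1; order 2: 3; order 3: 1; order 4: 2; order 6: 3; order 12: 2.
Total: 12.

12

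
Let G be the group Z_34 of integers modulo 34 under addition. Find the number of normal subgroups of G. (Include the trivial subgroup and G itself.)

G is abelian, so every subgroup is normal.
G has 4 subgroups in total, hence 4 normal subgroups.

4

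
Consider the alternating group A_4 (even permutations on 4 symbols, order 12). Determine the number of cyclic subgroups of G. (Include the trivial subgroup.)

8

A cyclic subgroup of order d is generated by each of its φ(d) elements of order d, so the cyclic subgroups of order d number (#elements of order d)/φ(d).
Cyclic subgroups by order — order 1: 1; order 2: 3; order 3: 4.
Total: 8.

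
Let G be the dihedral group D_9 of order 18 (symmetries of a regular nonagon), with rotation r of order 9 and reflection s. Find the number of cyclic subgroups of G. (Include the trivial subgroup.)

Each element a generates a cyclic subgroup ⟨a⟩; distinct elements may generate the same one (a cyclic group of order d has φ(d) generators).
Cyclic subgroups by order — order 1: 1; order 2: 9; order 3: 1; order 9: 1.
Total: 12.

12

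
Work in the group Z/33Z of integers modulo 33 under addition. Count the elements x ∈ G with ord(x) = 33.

In a cyclic group of order 33, the number of elements of order d (for d | 33) is φ(d).
φ(33) = 20.

20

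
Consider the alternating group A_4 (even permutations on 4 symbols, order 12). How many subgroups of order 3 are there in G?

|G| = 12 and 3 | 12, so subgroups of order 3 are possible by Lagrange.
The subgroups of order 3 are: {e, (1 2 3), (1 3 2)}; {e, (1 2 4), (1 4 2)}; {e, (1 3 4), (1 4 3)}; {e, (2 3 4), (2 4 3)}.
So G has 4 subgroups of order 3.

4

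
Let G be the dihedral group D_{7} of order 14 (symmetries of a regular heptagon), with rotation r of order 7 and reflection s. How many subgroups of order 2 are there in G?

7

|G| = 14 and 2 | 14, so subgroups of order 2 are possible by Lagrange.
The subgroups of order 2 are: {e, r^2s}; {e, r^3s}; {e, r^4s}; {e, r^5s}; … (7 in all).
So G has 7 subgroups of order 2.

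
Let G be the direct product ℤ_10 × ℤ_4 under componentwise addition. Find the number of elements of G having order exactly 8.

An element (a,b) has order lcm(ord(a), ord(b)); count pairs with lcm equal to 8.
Enumerating gives 0 such elements.

0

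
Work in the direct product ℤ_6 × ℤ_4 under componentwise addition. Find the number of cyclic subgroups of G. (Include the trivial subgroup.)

12

Each element a generates a cyclic subgroup ⟨a⟩; distinct elements may generate the same one (a cyclic group of order d has φ(d) generators).
Cyclic subgroups by order — order 1: 1; order 2: 3; order 3: 1; order 4: 2; order 6: 3; order 12: 2.
Total: 12.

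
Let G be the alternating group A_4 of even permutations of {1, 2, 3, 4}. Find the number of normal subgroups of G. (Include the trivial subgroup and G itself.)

3

G has 10 subgroups. Checking conjugation-invariance by order — order 1: 1/1 normal; order 2: 0/3 normal; order 3: 0/4 normal; order 4: 1/1 normal; order 12: 1/1 normal.
Total normal subgroups: 3.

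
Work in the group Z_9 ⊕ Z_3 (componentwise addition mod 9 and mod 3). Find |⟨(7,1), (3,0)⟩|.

9

|⟨(7,1)⟩| = 9 and |⟨(3,0)⟩| = 3, so |H| is a multiple of lcm(9, 3) = 9 and divides |G| = 27.
Closing under the operation: H = {(0,0), (1,1), (2,2), (3,0), (4,1), (5,2), (6,0), (7,1), (8,2)}, so |H| = 9.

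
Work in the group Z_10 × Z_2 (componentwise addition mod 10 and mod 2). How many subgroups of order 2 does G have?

|G| = 20 and 2 | 20, so subgroups of order 2 are possible by Lagrange.
The subgroups of order 2 are: {(0,0), (0,1)}; {(0,0), (5,0)}; {(0,0), (5,1)}.
So G has 3 subgroups of order 2.

3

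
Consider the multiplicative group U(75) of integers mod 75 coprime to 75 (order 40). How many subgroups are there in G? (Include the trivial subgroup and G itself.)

16

|G| = 40, so by Lagrange every subgroup order divides 40. Divisors: 1, 2, 4, 5, 8, 10, 20, 40.
Subgroups by order — order 1: 1; order 2: 3; order 4: 3; order 5: 1; order 8: 1; order 10: 3; order 20: 3; order 40: 1.
Total: 1 + 3 + 3 + 1 + 1 + 3 + 3 + 1 = 16.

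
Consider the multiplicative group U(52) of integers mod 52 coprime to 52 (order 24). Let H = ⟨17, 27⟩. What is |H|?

12

|⟨17⟩| = 6 and |⟨27⟩| = 2, so |H| is a multiple of lcm(6, 2) = 6 and divides |G| = 24.
Closing under the operation: H = {1, 3, 9, 17, 23, 25, 27, 29, 35, 43, 49, 51}, so |H| = 12.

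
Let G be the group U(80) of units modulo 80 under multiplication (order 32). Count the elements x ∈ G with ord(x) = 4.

24

Enumerating element orders in G gives 24 elements of order 4.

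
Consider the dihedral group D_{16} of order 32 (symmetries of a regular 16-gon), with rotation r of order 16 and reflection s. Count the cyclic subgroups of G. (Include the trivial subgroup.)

21

Group the elements of G by the cyclic subgroup they generate; each cyclic subgroup of order d accounts for φ(d) elements.
Cyclic subgroups by order — order 1: 1; order 2: 17; order 4: 1; order 8: 1; order 16: 1.
Total: 21.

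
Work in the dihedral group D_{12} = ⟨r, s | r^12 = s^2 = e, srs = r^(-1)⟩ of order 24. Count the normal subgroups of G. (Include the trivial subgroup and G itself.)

G has 34 subgroups. Checking conjugation-invariance by order — order 1: 1/1 normal; order 2: 1/13 normal; order 3: 1/1 normal; order 4: 1/7 normal; order 6: 1/5 normal; order 8: 0/3 normal; order 12: 3/3 normal; order 24: 1/1 normal.
Total normal subgroups: 9.

9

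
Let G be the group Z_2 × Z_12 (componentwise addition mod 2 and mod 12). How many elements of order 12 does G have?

An element (a,b) has order lcm(ord(a), ord(b)); count pairs with lcm equal to 12.
Enumerating gives 8 such elements.

8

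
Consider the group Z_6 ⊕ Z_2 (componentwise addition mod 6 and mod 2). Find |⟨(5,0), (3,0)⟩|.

|⟨(5,0)⟩| = 6 and |⟨(3,0)⟩| = 2, so |H| is a multiple of lcm(6, 2) = 6 and divides |G| = 12.
Closing under the operation: H = {(0,0), (1,0), (2,0), (3,0), (4,0), (5,0)}, so |H| = 6.

6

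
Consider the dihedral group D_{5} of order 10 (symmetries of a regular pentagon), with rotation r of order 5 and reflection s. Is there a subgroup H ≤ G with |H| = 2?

2 | 10. A subgroup of order 2 is {e, r^2s}.

Yes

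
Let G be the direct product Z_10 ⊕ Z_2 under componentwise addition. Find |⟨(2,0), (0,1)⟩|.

10

|⟨(2,0)⟩| = 5 and |⟨(0,1)⟩| = 2, so |H| is a multiple of lcm(5, 2) = 10 and divides |G| = 20.
Closing under the operation: H = {(0,0), (0,1), (2,0), (2,1), (4,0), (4,1), (6,0), (6,1), (8,0), (8,1)}, so |H| = 10.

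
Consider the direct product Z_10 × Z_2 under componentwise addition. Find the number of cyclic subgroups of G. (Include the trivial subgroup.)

Group the elements of G by the cyclic subgroup they generate; each cyclic subgroup of order d accounts for φ(d) elements.
Cyclic subgroups by order — order 1: 1; order 2: 3; order 5: 1; order 10: 3.
Total: 8.

8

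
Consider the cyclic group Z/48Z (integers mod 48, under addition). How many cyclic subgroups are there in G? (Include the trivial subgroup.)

Group the elements of G by the cyclic subgroup they generate; each cyclic subgroup of order d accounts for φ(d) elements.
Cyclic subgroups by order — order 1: 1; order 2: 1; order 3: 1; order 4: 1; order 6: 1; order 8: 1; order 12: 1; order 16: 1; order 24: 1; order 48: 1.
Total: 10.

10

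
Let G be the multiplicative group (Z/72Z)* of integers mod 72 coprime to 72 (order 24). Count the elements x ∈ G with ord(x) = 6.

14

Enumerating element orders in G gives 14 elements of order 6.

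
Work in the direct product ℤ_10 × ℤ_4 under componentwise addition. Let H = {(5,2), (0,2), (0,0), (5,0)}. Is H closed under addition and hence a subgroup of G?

Yes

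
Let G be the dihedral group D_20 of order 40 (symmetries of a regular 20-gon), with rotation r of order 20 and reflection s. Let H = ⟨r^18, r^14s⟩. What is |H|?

|⟨r^18⟩| = 10 and |⟨r^14s⟩| = 2, so |H| is a multiple of lcm(10, 2) = 10 and divides |G| = 40.
Closing under the operation: H = {e, r^2, r^4, r^6, r^8, r^10, r^12, r^14, r^16, r^18, s, r^2s, r^4s, r^6s, r^8s, r^10s, r^12s, r^14s, r^16s, r^18s}, so |H| = 20.

20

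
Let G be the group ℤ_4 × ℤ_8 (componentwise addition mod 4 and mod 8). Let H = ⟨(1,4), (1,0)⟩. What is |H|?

|⟨(1,4)⟩| = 4 and |⟨(1,0)⟩| = 4, so |H| is a multiple of lcm(4, 4) = 4 and divides |G| = 32.
Closing under the operation: H = {(0,0), (0,4), (1,0), (1,4), (2,0), (2,4), (3,0), (3,4)}, so |H| = 8.

8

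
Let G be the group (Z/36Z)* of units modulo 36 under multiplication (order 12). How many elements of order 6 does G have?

6

The elements of order 6 are: 5, 7, 11, 23, 29, 31.
That's 6.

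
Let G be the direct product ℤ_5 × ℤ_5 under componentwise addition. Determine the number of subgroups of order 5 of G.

|G| = 25 and 5 | 25, so subgroups of order 5 are possible by Lagrange.
The subgroups of order 5 are: {(0,0), (0,1), (0,2), (0,3), (0,4)}; {(0,0), (1,0), (2,0), (3,0), (4,0)}; {(0,0), (1,1), (2,2), (3,3), (4,4)}; {(0,0), (1,2), (2,4), (3,1), (4,3)}; … (6 in all).
So G has 6 subgroups of order 5.

6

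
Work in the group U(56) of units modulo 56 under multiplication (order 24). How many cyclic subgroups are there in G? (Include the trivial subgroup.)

16

Group the elements of G by the cyclic subgroup they generate; each cyclic subgroup of order d accounts for φ(d) elements.
Cyclic subgroups by order — order 1: 1; order 2: 7; order 3: 1; order 6: 7.
Total: 16.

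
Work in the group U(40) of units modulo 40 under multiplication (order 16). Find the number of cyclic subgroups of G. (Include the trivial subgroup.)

12

Each element a generates a cyclic subgroup ⟨a⟩; distinct elements may generate the same one (a cyclic group of order d has φ(d) generators).
Cyclic subgroups by order — order 1: 1; order 2: 7; order 4: 4.
Total: 12.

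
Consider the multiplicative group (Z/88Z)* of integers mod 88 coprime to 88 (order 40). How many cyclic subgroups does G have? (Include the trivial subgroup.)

16

Group the elements of G by the cyclic subgroup they generate; each cyclic subgroup of order d accounts for φ(d) elements.
Cyclic subgroups by order — order 1: 1; order 2: 7; order 5: 1; order 10: 7.
Total: 16.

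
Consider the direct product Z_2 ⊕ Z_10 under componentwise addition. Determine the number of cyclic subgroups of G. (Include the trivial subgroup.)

8

A cyclic subgroup of order d is generated by each of its φ(d) elements of order d, so the cyclic subgroups of order d number (#elements of order d)/φ(d).
Cyclic subgroups by order — order 1: 1; order 2: 3; order 5: 1; order 10: 3.
Total: 8.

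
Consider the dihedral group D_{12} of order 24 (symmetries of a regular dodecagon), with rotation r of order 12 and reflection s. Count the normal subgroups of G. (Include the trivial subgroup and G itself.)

9

G has 34 subgroups. Checking conjugation-invariance by order — order 1: 1/1 normal; order 2: 1/13 normal; order 3: 1/1 normal; order 4: 1/7 normal; order 6: 1/5 normal; order 8: 0/3 normal; order 12: 3/3 normal; order 24: 1/1 normal.
Total normal subgroups: 9.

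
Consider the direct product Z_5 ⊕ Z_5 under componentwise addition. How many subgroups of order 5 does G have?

6

|G| = 25 and 5 | 25, so subgroups of order 5 are possible by Lagrange.
The subgroups of order 5 are: {(0,0), (0,1), (0,2), (0,3), (0,4)}; {(0,0), (1,0), (2,0), (3,0), (4,0)}; {(0,0), (1,1), (2,2), (3,3), (4,4)}; {(0,0), (1,2), (2,4), (3,1), (4,3)}; … (6 in all).
So G has 6 subgroups of order 5.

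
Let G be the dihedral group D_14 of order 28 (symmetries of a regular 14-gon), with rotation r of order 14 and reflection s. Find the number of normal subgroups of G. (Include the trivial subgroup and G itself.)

G has 28 subgroups. Checking conjugation-invariance by order — order 1: 1/1 normal; order 2: 1/15 normal; order 4: 0/7 normal; order 7: 1/1 normal; order 14: 3/3 normal; order 28: 1/1 normal.
Total normal subgroups: 7.

7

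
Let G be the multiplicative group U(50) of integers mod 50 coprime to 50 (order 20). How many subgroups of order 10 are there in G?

1

|G| = 20 and 10 | 20, so subgroups of order 10 are possible by Lagrange.
The subgroups of order 10 are: {1, 9, 11, 19, 21, 29, 31, 39, 41, 49}.
So G has 1 subgroup of order 10.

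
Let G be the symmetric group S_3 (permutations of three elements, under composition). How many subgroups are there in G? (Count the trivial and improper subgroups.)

|G| = 6, so by Lagrange every subgroup order divides 6. Divisors: 1, 2, 3, 6.
Subgroups by order — order 1: 1; order 2: 3; order 3: 1; order 6: 1.
Total: 1 + 3 + 1 + 1 = 6.

6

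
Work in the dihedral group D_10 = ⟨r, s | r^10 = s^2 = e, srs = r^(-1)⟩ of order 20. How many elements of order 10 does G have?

4

The elements of order 10 are: r, r^3, r^7, r^9.
That's 4.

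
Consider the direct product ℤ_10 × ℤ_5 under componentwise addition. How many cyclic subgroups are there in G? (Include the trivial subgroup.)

14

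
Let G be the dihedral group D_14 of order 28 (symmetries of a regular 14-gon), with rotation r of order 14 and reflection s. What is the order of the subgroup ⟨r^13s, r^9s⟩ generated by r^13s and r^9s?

14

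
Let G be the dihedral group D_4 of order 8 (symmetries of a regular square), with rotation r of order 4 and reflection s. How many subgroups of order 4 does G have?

3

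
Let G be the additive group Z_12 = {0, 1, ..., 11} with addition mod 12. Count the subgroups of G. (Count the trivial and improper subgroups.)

6

Subgroups of the cyclic group Z_12 correspond bijectively to divisors of 12.
Divisors of 12: 1, 2, 3, 4, 6, 12.
So Z_12 has 6 subgroups.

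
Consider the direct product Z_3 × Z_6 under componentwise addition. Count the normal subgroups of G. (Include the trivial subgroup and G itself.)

G is abelian, so every subgroup is normal.
G has 12 subgroups in total, hence 12 normal subgroups.

12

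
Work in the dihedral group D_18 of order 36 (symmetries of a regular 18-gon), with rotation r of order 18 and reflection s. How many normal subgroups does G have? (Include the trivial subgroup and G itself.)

G has 45 subgroups. Checking conjugation-invariance by order — order 1: 1/1 normal; order 2: 1/19 normal; order 3: 1/1 normal; order 4: 0/9 normal; order 6: 1/7 normal; order 9: 1/1 normal; order 12: 0/3 normal; order 18: 3/3 normal; order 36: 1/1 normal.
Total normal subgroups: 9.

9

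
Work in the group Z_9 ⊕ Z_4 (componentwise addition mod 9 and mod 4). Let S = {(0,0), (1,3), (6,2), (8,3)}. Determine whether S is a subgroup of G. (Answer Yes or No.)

(6,2) ∈ S but its inverse (3,2) ∉ S, so S is not a subgroup.

No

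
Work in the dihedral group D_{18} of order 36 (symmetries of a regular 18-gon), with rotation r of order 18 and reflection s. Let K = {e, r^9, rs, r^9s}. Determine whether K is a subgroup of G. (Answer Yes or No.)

Closure fails: rs · r^9 = r^10s ∉ K. So K is not a subgroup.

No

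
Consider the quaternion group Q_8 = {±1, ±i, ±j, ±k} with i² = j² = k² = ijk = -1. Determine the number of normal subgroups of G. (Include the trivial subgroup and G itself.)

G has 6 subgroups. Checking conjugation-invariance by order — order 1: 1/1 normal; order 2: 1/1 normal; order 4: 3/3 normal; order 8: 1/1 normal.
Total normal subgroups: 6.

6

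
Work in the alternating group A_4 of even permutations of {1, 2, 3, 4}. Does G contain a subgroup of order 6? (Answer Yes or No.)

6 | 12, so Lagrange does not rule it out; but checking all subgroups of G, none has order 6.
(A_4 is the standard example that the converse of Lagrange fails.)

No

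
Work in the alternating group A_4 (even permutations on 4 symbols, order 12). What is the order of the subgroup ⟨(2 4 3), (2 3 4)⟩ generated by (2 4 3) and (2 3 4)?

3

|⟨(2 4 3)⟩| = 3 and |⟨(2 3 4)⟩| = 3, so |H| is a multiple of lcm(3, 3) = 3 and divides |G| = 12.
Closing under the operation: H = {e, (2 3 4), (2 4 3)}, so |H| = 3.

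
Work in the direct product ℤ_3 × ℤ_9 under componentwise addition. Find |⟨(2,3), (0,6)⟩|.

9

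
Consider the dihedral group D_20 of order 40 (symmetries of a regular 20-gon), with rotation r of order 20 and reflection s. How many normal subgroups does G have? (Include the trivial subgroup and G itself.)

9

G has 48 subgroups. Checking conjugation-invariance by order — order 1: 1/1 normal; order 2: 1/21 normal; order 4: 1/11 normal; order 5: 1/1 normal; order 8: 0/5 normal; order 10: 1/5 normal; order 20: 3/3 normal; order 40: 1/1 normal.
Total normal subgroups: 9.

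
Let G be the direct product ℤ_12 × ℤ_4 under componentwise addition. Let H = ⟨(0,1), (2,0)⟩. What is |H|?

|⟨(0,1)⟩| = 4 and |⟨(2,0)⟩| = 6, so |H| is a multiple of lcm(4, 6) = 12 and divides |G| = 48.
Closing under the operation: H = {(0,0), (0,1), (0,2), (0,3), (2,0), (2,1), (2,2), (2,3), (4,0), (4,1), (4,2), (4,3), (6,0), (6,1), (6,2), (6,3), (8,0), (8,1), (8,2), (8,3), (10,0), (10,1), (10,2), (10,3)}, so |H| = 24.

24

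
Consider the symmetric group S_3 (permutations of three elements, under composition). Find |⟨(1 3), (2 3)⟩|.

6

|⟨(1 3)⟩| = 2 and |⟨(2 3)⟩| = 2, so |H| is a multiple of lcm(2, 2) = 2 and divides |G| = 6.
Closing {(1 3), (2 3)} under the group operation gives all of G, so |H| = 6.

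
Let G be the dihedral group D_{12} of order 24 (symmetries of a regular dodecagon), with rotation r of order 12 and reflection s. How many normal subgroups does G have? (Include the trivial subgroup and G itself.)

G has 34 subgroups. Checking conjugation-invariance by order — order 1: 1/1 normal; order 2: 1/13 normal; order 3: 1/1 normal; order 4: 1/7 normal; order 6: 1/5 normal; order 8: 0/3 normal; order 12: 3/3 normal; order 24: 1/1 normal.
Total normal subgroups: 9.

9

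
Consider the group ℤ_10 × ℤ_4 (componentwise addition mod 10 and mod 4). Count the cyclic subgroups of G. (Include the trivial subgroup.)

Each element a generates a cyclic subgroup ⟨a⟩; distinct elements may generate the same one (a cyclic group of order d has φ(d) generators).
Cyclic subgroups by order — order 1: 1; order 2: 3; order 4: 2; order 5: 1; order 10: 3; order 20: 2.
Total: 12.

12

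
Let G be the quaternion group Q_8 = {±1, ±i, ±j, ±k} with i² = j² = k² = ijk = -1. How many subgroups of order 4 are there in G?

|G| = 8 and 4 | 8, so subgroups of order 4 are possible by Lagrange.
The subgroups of order 4 are: {1, -1, i, -i}; {1, -1, j, -j}; {1, -1, k, -k}.
So G has 3 subgroups of order 4.

3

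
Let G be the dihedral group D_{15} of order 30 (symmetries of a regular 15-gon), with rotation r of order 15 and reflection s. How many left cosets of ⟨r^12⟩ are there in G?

6

|⟨r^12⟩| = 5 and |G| = 30.
By Lagrange, [G : H] = |G|/|H| = 30/5 = 6.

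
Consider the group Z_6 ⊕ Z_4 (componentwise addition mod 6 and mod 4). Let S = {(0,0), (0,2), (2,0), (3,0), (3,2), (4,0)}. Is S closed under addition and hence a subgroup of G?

Closure fails: (0,2) + (4,0) = (4,2) ∉ S. So S is not a subgroup.

No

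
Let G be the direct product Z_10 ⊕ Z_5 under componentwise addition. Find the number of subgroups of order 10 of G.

|G| = 50 and 10 | 50, so subgroups of order 10 are possible by Lagrange.
The subgroups of order 10 are: {(0,0), (0,1), (0,2), (0,3), (0,4), (5,0), (5,1), (5,2), (5,3), (5,4)}; {(0,0), (1,0), (2,0), (3,0), (4,0), (5,0), (6,0), (7,0), (8,0), (9,0)}; {(0,0), (1,1), (2,2), (3,3), (4,4), (5,0), (6,1), (7,2), (8,3), (9,4)}; {(0,0), (1,2), (2,4), (3,1), (4,3), (5,0), (6,2), (7,4), (8,1), (9,3)}; … (6 in all).
So G has 6 subgroups of order 10.

6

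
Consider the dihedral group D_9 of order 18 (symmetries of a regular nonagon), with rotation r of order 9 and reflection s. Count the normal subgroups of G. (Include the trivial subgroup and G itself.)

4

G has 16 subgroups. Checking conjugation-invariance by order — order 1: 1/1 normal; order 2: 0/9 normal; order 3: 1/1 normal; order 6: 0/3 normal; order 9: 1/1 normal; order 18: 1/1 normal.
Total normal subgroups: 4.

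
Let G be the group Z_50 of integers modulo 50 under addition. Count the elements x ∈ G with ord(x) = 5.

4

In a cyclic group of order 50, the number of elements of order d (for d | 50) is φ(d).
φ(5) = 4.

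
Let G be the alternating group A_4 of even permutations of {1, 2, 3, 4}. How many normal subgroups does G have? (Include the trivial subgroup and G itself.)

G has 10 subgroups. Checking conjugation-invariance by order — order 1: 1/1 normal; order 2: 0/3 normal; order 3: 0/4 normal; order 4: 1/1 normal; order 12: 1/1 normal.
Total normal subgroups: 3.

3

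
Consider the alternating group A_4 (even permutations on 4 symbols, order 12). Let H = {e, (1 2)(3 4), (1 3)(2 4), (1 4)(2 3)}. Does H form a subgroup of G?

Yes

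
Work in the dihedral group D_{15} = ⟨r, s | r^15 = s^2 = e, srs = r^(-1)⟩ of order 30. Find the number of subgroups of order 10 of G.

3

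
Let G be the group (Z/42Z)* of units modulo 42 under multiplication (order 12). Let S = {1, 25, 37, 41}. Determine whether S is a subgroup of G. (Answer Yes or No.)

No

Closure fails: 37 · 41 = 5 ∉ S. So S is not a subgroup.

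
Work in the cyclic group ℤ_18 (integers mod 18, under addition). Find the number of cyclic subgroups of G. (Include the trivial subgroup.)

6

Each element a generates a cyclic subgroup ⟨a⟩; distinct elements may generate the same one (a cyclic group of order d has φ(d) generators).
Cyclic subgroups by order — order 1: 1; order 2: 1; order 3: 1; order 6: 1; order 9: 1; order 18: 1.
Total: 6.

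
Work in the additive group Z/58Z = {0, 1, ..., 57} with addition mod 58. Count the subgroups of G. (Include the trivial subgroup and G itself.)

4

A cyclic group of order 58 has exactly one subgroup for each divisor of 58.
Divisors of 58: 1, 2, 29, 58.
So Z/58Z has 4 subgroups.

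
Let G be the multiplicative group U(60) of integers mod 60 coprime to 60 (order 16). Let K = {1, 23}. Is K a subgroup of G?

No

23 ∈ K but its inverse 47 ∉ K, so K is not a subgroup.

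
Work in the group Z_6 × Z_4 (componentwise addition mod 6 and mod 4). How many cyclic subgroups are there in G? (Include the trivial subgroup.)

Group the elements of G by the cyclic subgroup they generate; each cyclic subgroup of order d accounts for φ(d) elements.
Cyclic subgroups by order — order 1: 1; order 2: 3; order 3: 1; order 4: 2; order 6: 3; order 12: 2.
Total: 12.

12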